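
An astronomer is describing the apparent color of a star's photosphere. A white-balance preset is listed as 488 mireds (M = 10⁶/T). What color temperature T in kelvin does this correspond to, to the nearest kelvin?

T = 10⁶ / 488 = 2049.18 K → 2049 K.

2049 K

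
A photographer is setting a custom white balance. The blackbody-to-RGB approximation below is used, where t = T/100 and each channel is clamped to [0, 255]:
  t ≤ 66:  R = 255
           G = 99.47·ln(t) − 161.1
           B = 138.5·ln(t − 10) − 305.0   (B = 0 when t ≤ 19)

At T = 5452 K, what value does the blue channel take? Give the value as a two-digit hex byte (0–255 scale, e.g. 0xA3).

0xDD

t = 5452/100 = 54.52; the t ≤ 66 branch applies.
B = 138.5·ln(54.52 − 10) − 305.0 = 138.5·ln 44.52 − 305.0 = 138.5·3.7959 − 305.0 = 220.737.
Rounded: 221; in hex, 0xDD.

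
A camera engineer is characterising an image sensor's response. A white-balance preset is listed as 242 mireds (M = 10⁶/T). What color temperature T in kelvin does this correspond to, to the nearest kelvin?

4132 K

T = 10⁶ / 242 = 4132.23 K → 4132 K.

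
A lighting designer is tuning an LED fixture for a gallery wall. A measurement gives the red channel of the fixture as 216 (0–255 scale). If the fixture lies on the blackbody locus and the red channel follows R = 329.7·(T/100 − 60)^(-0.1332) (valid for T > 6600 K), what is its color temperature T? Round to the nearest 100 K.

(t − 60)^(-0.1332) = 216/329.7 = 0.65514.
t − 60 = 0.65514^(1/-0.1332) = 0.65514^(-7.508) = 23.926, so t = 83.926.
T = 100·t = 8393 K → 8400 K to the nearest 100 K.

8400 K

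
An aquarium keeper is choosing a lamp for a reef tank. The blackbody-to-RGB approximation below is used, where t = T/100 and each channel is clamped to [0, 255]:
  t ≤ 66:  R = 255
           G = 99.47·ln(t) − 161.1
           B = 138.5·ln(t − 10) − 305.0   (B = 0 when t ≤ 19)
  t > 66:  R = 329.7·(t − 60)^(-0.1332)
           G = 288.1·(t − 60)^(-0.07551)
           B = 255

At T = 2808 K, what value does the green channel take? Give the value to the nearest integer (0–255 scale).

t = 2808/100 = 28.08; the t ≤ 66 branch applies.
G = 99.47·ln 28.08 − 161.1 = 99.47·3.3351 − 161.1 = 170.638.
Rounded: 171.

171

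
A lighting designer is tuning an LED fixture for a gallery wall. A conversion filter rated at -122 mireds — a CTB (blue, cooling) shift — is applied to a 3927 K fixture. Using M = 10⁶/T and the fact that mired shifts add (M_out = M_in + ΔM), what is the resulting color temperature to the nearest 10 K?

M_in = 10⁶/3927 = 254.65 mireds.
M_out = 254.65 + (-122) = 132.65 mireds.
T_out = 10⁶/132.65 = 7538.8 K → 7540 K.

7540 K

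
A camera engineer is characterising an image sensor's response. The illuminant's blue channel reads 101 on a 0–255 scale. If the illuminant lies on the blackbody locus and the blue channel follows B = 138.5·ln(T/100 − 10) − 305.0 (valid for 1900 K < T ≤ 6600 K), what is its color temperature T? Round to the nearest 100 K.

2900 K

ln(t − 10) = (101 + 305.0) / 138.5 = 2.9314.
t − 10 = e^2.9314 = 18.754, so t = 28.754.
T = 100·t = 2875 K → 2900 K to the nearest 100 K.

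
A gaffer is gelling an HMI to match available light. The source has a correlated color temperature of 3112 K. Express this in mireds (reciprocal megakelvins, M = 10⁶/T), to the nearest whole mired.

321 mireds

M = 10⁶ / 3112 = 321.337 → 321 mireds.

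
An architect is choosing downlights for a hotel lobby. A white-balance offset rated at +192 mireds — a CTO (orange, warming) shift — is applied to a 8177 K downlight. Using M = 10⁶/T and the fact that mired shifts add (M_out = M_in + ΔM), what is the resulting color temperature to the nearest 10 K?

3180 K

M_in = 10⁶/8177 = 122.29 mireds.
M_out = 122.29 + (+192) = 314.29 mireds.
T_out = 10⁶/314.29 = 3181.7 K → 3180 K.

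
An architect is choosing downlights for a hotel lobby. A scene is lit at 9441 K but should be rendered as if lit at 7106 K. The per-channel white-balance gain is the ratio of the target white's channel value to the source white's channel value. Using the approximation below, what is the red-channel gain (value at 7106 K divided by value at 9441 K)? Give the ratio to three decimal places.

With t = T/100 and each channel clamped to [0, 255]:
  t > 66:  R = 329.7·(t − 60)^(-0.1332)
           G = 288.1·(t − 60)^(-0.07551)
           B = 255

1.163

At 9441 K (t = 94.41):
  R = 329.7·(94.41 − 60)^(-0.1332) = 329.7·34.41^(-0.1332) = 329.7·0.62419 = 205.794.
At 7106 K (t = 71.06):
  R = 329.7·(71.06 − 60)^(-0.1332) = 329.7·11.06^(-0.1332) = 329.7·0.72606 = 239.382.
Gain = 239.382 / 205.794 = 1.1632 → 1.163.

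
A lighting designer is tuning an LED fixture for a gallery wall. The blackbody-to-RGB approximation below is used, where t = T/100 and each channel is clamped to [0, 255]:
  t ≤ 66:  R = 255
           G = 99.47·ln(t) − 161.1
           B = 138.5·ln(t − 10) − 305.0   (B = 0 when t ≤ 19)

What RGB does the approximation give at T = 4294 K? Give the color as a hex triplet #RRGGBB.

#FFD5B3

t = 4294/100 = 42.94; the t ≤ 66 branch applies.
R = 255 by definition for t ≤ 66.
G = 99.47·ln 42.94 − 161.1 = 99.47·3.7598 − 161.1 = 212.888.
B = 138.5·ln(42.94 − 10) − 305.0 = 138.5·ln 32.94 − 305.0 = 138.5·3.4947 − 305.0 = 179.014.
Rounded: (255, 213, 179).
In hex: #FFD5B3.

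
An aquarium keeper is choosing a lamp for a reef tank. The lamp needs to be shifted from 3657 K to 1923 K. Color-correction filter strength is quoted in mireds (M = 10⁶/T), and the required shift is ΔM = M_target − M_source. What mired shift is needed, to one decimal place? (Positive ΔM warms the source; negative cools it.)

+246.6 mireds

M_source = 10⁶/3657 = 273.448; M_target = 10⁶/1923 = 520.021.
ΔM = 520.021 − 273.448 = 246.573 → +246.6 mireds, a warming shift.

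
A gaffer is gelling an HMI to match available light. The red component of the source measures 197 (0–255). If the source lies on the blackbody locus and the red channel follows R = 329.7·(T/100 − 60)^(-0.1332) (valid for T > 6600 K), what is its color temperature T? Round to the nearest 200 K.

(t − 60)^(-0.1332) = 197/329.7 = 0.59751.
t − 60 = 0.59751^(1/-0.1332) = 0.59751^(-7.508) = 47.761, so t = 107.761.
T = 100·t = 10776 K → 10800 K to the nearest 200 K.

10800 K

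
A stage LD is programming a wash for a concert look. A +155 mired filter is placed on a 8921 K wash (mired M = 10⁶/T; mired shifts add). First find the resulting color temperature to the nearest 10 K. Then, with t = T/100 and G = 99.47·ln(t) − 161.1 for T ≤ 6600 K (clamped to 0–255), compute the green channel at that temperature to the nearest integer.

M_in = 10⁶/8921 = 112.10; M_out = 112.10 + (+155) = 267.10.
T_out = 10⁶/267.10 = 3744.0 K → 3740 K; t = 37.4.
G = 99.47·ln 37.4 − 161.1 = 99.47·3.6217 − 161.1 = 199.148.
Rounded: 199.

199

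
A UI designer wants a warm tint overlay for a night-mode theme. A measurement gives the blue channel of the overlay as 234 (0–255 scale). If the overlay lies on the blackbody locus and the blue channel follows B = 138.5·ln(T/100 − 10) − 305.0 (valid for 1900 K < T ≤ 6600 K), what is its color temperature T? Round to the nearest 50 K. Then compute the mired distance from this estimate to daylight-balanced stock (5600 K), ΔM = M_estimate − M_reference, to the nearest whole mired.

-9 mireds

ln(t − 10) = (234 + 305.0) / 138.5 = 3.8917.
t − 10 = e^3.8917 = 48.994, so t = 58.994.
T = 100·t = 5899 K → 5900 K to the nearest 50 K.
M_estimate = 10⁶/5900 = 169.49; M_reference = 10⁶/5600 = 178.57.
ΔM = 169.49 − 178.57 = -9.08 → -9 mireds.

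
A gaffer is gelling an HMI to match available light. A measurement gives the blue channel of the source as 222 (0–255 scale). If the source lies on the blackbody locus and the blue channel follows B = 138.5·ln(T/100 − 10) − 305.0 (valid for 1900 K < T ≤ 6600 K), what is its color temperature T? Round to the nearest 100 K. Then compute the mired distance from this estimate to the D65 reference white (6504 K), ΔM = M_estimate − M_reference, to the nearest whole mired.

+28 mireds

ln(t − 10) = (222 + 305.0) / 138.5 = 3.8051.
t − 10 = e^3.8051 = 44.928, so t = 54.928.
T = 100·t = 5493 K → 5500 K to the nearest 100 K.
M_estimate = 10⁶/5500 = 181.82; M_reference = 10⁶/6504 = 153.75.
ΔM = 181.82 − 153.75 = 28.07 → +28 mireds.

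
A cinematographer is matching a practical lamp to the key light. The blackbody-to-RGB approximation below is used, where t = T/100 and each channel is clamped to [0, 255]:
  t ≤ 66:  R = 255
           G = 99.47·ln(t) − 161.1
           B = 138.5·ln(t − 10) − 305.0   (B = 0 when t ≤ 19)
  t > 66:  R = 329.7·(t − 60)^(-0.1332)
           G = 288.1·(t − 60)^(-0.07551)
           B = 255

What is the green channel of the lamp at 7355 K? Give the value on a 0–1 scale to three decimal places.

0.928

t = 7355/100 = 73.55; the t > 66 branch applies.
G = 288.1·(73.55 − 60)^(-0.07551) = 288.1·13.55^(-0.07551) = 288.1·0.82135 = 236.630.
On a 0–1 scale: 236.630/255 = 0.9280 → 0.928.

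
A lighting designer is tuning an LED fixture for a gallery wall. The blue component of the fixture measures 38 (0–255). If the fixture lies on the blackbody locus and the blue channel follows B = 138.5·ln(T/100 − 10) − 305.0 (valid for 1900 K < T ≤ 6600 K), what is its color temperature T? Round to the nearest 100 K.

2200 K

ln(t − 10) = (38 + 305.0) / 138.5 = 2.4765.
t − 10 = e^2.4765 = 11.900, so t = 21.900.
T = 100·t = 2190 K → 2200 K to the nearest 100 K.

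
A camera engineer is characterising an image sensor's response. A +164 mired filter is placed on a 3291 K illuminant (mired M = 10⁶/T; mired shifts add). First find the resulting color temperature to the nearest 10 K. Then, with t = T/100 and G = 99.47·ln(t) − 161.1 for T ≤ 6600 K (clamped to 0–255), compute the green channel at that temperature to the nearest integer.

M_in = 10⁶/3291 = 303.86; M_out = 303.86 + (+164) = 467.86.
T_out = 10⁶/467.86 = 2137.4 K → 2140 K; t = 21.4.
G = 99.47·ln 21.4 − 161.1 = 99.47·3.0634 − 161.1 = 143.615.
Rounded: 144.

144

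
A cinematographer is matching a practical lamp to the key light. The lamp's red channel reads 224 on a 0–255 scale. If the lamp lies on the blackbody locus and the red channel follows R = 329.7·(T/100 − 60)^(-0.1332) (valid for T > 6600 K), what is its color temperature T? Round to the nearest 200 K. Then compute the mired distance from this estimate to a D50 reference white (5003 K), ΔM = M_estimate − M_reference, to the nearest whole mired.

(t − 60)^(-0.1332) = 224/329.7 = 0.67941.
t − 60 = 0.67941^(1/-0.1332) = 0.67941^(-7.508) = 18.209, so t = 78.209.
T = 100·t = 7821 K → 7800 K to the nearest 200 K.
M_estimate = 10⁶/7800 = 128.21; M_reference = 10⁶/5003 = 199.88.
ΔM = 128.21 − 199.88 = -71.67 → -72 mireds.

-72 mireds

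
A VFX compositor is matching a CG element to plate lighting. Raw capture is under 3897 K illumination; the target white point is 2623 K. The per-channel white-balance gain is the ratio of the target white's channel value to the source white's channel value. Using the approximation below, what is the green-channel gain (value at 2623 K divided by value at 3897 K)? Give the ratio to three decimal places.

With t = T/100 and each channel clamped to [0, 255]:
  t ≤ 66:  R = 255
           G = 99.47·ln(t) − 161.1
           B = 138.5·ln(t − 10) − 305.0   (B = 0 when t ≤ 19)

At 3897 K (t = 38.97):
  G = 99.47·ln 38.97 − 161.1 = 99.47·3.6628 − 161.1 = 203.238.
At 2623 K (t = 26.23):
  G = 99.47·ln 26.23 − 161.1 = 99.47·3.2669 − 161.1 = 163.859.
Gain = 163.859 / 203.238 = 0.8062 → 0.806.

0.806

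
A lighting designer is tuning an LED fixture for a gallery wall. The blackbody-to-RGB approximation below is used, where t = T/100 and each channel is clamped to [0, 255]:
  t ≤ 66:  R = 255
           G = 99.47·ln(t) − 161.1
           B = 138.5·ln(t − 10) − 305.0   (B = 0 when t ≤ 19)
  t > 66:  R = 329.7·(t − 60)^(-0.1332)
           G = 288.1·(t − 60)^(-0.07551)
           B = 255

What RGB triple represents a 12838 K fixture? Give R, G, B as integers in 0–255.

t = 12838/100 = 128.38; the t > 66 branch applies.
R = 329.7·(128.38 − 60)^(-0.1332) = 329.7·68.38^(-0.1332) = 329.7·0.56962 = 187.805.
G = 288.1·(128.38 − 60)^(-0.07551) = 288.1·68.38^(-0.07551) = 288.1·0.72685 = 209.405.
B = 255 by definition for t > 66.
Rounded: (188, 209, 255).

R=188, G=209, B=255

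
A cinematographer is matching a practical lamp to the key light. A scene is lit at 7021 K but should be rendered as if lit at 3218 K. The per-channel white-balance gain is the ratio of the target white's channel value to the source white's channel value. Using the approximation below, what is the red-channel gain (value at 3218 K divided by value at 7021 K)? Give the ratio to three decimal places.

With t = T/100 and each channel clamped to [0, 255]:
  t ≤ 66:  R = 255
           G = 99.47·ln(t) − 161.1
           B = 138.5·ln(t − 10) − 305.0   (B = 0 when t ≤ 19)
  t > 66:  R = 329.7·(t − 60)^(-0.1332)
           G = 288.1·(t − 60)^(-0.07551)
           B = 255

1.054

At 7021 K (t = 70.21):
  R = 329.7·(70.21 − 60)^(-0.1332) = 329.7·10.21^(-0.1332) = 329.7·0.73383 = 241.945.
At 3218 K (t = 32.18):
  R = 255 by definition for t ≤ 66.
Gain = 255.000 / 241.945 = 1.0540 → 1.054.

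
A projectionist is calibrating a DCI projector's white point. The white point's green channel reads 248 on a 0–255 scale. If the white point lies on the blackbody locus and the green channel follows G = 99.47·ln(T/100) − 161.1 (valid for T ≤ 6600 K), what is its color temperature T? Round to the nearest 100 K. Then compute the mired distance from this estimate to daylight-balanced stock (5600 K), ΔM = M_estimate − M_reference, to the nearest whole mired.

ln t = (248 + 161.1) / 99.47 = 4.1128.
t = e^4.1128 = 61.117.
T = 100·t = 6112 K → 6100 K to the nearest 100 K.
M_estimate = 10⁶/6100 = 163.93; M_reference = 10⁶/5600 = 178.57.
ΔM = 163.93 − 178.57 = -14.64 → -15 mireds.

-15 mireds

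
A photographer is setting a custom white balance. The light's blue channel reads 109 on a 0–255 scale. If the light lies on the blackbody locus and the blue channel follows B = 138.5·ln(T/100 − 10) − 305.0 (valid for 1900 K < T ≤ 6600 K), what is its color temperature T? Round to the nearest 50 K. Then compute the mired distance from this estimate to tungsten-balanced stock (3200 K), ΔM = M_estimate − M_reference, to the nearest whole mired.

+21 mireds

ln(t − 10) = (109 + 305.0) / 138.5 = 2.9892.
t − 10 = e^2.9892 = 19.869, so t = 29.869.
T = 100·t = 2987 K → 3000 K to the nearest 50 K.
M_estimate = 10⁶/3000 = 333.33; M_reference = 10⁶/3200 = 312.50.
ΔM = 333.33 − 312.50 = 20.83 → +21 mireds.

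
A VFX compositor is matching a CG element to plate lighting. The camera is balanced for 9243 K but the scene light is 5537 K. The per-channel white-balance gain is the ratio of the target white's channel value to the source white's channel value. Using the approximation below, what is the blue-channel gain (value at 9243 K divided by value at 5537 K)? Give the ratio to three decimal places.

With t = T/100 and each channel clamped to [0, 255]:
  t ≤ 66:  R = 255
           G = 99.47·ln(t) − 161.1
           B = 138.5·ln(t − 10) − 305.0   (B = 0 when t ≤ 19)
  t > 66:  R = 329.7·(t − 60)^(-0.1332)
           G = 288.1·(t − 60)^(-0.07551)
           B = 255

At 5537 K (t = 55.37):
  B = 138.5·ln(55.37 − 10) − 305.0 = 138.5·ln 45.37 − 305.0 = 138.5·3.8149 − 305.0 = 223.357.
At 9243 K (t = 92.43):
  B = 255 by definition for t > 66.
Gain = 255.000 / 223.357 = 1.1417 → 1.142.

1.142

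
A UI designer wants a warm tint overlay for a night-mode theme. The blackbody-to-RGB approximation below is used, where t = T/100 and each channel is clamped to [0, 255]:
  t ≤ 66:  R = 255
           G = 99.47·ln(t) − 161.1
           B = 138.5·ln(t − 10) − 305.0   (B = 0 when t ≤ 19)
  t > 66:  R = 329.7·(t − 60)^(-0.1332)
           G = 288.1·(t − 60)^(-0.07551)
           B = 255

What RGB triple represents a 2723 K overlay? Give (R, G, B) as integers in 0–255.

t = 2723/100 = 27.23; the t ≤ 66 branch applies.
R = 255 by definition for t ≤ 66.
G = 99.47·ln 27.23 − 161.1 = 99.47·3.3043 − 161.1 = 167.581.
B = 138.5·ln(27.23 − 10) − 305.0 = 138.5·ln 17.23 − 305.0 = 138.5·2.8467 − 305.0 = 89.261.
Rounded: (255, 168, 89).

(255, 168, 89)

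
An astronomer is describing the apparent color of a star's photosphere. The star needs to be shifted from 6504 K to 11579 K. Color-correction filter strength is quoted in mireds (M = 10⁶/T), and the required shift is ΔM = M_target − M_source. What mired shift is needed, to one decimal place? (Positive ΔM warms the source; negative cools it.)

-67.4 mireds

M_source = 10⁶/6504 = 153.752; M_target = 10⁶/11579 = 86.363.
ΔM = 86.363 − 153.752 = -67.388 → -67.4 mireds, a cooling shift.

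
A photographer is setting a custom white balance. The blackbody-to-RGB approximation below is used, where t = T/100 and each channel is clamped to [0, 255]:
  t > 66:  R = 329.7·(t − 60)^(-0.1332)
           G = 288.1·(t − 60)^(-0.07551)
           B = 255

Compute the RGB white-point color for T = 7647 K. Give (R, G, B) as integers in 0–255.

t = 7647/100 = 76.47; the t > 66 branch applies.
R = 329.7·(76.47 − 60)^(-0.1332) = 329.7·16.47^(-0.1332) = 329.7·0.68855 = 227.015.
G = 288.1·(76.47 − 60)^(-0.07551) = 288.1·16.47^(-0.07551) = 288.1·0.80933 = 233.169.
B = 255 by definition for t > 66.
Rounded: (227, 233, 255).

(227, 233, 255)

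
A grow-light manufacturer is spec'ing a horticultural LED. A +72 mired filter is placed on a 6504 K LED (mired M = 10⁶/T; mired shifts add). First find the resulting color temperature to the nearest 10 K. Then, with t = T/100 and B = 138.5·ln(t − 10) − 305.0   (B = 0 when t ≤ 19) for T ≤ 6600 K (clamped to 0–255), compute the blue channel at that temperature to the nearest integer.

M_in = 10⁶/6504 = 153.75; M_out = 153.75 + (+72) = 225.75.
T_out = 10⁶/225.75 = 4429.6 K → 4430 K; t = 44.3.
B = 138.5·ln(44.3 − 10) − 305.0 = 138.5·ln 34.3 − 305.0 = 138.5·3.5351 − 305.0 = 184.618.
Rounded: 185.

185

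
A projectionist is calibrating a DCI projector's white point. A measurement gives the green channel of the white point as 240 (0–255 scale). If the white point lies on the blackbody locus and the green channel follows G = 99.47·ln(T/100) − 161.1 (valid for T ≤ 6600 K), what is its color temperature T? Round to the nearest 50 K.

5650 K

ln t = (240 + 161.1) / 99.47 = 4.0324.
t = e^4.0324 = 56.394.
T = 100·t = 5639 K → 5650 K to the nearest 50 K.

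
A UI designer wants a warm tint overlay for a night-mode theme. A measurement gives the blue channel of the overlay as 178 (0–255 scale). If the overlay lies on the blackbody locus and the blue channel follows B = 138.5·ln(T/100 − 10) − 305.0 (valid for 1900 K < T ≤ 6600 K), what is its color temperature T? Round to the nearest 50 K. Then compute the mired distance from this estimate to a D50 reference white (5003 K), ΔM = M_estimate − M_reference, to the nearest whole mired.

+35 mireds

ln(t − 10) = (178 + 305.0) / 138.5 = 3.4874.
t − 10 = e^3.4874 = 32.700, so t = 42.700.
T = 100·t = 4270 K → 4250 K to the nearest 50 K.
M_estimate = 10⁶/4250 = 235.29; M_reference = 10⁶/5003 = 199.88.
ΔM = 235.29 − 199.88 = 35.41 → +35 mireds.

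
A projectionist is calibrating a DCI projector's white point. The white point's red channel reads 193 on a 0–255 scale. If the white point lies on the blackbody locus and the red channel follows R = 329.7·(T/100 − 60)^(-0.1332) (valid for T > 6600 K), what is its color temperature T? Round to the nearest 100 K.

(t − 60)^(-0.1332) = 193/329.7 = 0.58538.
t − 60 = 0.58538^(1/-0.1332) = 0.58538^(-7.508) = 55.713, so t = 115.713.
T = 100·t = 11571 K → 11600 K to the nearest 100 K.

11600 K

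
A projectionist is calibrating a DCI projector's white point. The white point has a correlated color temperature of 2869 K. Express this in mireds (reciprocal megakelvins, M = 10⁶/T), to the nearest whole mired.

M = 10⁶ / 2869 = 348.554 → 349 mireds.

349 mireds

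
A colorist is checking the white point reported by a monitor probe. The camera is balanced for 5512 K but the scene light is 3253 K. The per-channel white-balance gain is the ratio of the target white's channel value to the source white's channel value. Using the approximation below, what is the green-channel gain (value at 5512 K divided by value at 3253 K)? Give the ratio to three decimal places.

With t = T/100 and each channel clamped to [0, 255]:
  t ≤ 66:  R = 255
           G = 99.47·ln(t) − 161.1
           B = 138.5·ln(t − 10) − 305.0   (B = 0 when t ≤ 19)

1.283

At 3253 K (t = 32.53):
  G = 99.47·ln 32.53 − 161.1 = 99.47·3.4822 − 161.1 = 185.271.
At 5512 K (t = 55.12):
  G = 99.47·ln 55.12 − 161.1 = 99.47·4.0095 − 161.1 = 237.726.
Gain = 237.726 / 185.271 = 1.2831 → 1.283.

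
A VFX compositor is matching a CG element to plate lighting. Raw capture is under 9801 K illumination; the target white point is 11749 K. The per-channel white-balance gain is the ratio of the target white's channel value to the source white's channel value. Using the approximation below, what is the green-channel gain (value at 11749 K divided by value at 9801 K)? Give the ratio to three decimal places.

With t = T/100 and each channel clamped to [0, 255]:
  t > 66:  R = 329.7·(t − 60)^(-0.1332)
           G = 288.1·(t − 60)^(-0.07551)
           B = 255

At 9801 K (t = 98.01):
  G = 288.1·(98.01 − 60)^(-0.07551) = 288.1·38.01^(-0.07551) = 288.1·0.75980 = 218.900.
At 11749 K (t = 117.49):
  G = 288.1·(117.49 − 60)^(-0.07551) = 288.1·57.49^(-0.07551) = 288.1·0.73643 = 212.166.
Gain = 212.166 / 218.900 = 0.9692 → 0.969.

0.969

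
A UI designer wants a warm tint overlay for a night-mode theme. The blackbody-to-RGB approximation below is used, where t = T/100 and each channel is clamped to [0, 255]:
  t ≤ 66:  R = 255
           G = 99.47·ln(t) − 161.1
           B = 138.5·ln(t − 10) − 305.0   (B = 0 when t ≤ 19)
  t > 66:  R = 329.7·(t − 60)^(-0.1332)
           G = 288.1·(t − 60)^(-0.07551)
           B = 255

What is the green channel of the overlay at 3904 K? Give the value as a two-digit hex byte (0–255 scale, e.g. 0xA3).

0xCB

t = 3904/100 = 39.04; the t ≤ 66 branch applies.
G = 99.47·ln 39.04 − 161.1 = 99.47·3.6646 − 161.1 = 203.416.
Rounded: 203; in hex, 0xCB.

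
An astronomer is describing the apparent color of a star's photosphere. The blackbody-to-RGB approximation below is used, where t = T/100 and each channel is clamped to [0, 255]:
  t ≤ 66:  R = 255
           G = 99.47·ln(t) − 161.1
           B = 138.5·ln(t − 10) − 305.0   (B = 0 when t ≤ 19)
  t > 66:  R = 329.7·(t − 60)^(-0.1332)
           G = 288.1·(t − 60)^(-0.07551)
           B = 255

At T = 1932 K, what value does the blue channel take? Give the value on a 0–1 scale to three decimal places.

0.016

t = 1932/100 = 19.32; the t ≤ 66 branch applies.
B = 138.5·ln(19.32 − 10) − 305.0 = 138.5·ln 9.32 − 305.0 = 138.5·2.2322 − 305.0 = 4.155.
On a 0–1 scale: 4.155/255 = 0.0163 → 0.016.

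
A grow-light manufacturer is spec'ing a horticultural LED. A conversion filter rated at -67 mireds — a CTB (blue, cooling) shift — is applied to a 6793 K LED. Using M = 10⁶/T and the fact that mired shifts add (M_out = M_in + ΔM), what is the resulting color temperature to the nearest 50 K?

M_in = 10⁶/6793 = 147.21 mireds.
M_out = 147.21 + (-67) = 80.21 mireds.
T_out = 10⁶/80.21 = 12467.2 K → 12450 K.

12450 K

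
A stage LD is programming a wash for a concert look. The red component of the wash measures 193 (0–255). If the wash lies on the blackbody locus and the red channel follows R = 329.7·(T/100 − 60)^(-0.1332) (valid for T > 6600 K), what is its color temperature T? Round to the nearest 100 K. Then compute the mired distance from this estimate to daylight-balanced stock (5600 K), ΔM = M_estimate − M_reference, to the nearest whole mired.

-92 mireds

(t − 60)^(-0.1332) = 193/329.7 = 0.58538.
t − 60 = 0.58538^(1/-0.1332) = 0.58538^(-7.508) = 55.713, so t = 115.713.
T = 100·t = 11571 K → 11600 K to the nearest 100 K.
M_estimate = 10⁶/11600 = 86.21; M_reference = 10⁶/5600 = 178.57.
ΔM = 86.21 − 178.57 = -92.36 → -92 mireds.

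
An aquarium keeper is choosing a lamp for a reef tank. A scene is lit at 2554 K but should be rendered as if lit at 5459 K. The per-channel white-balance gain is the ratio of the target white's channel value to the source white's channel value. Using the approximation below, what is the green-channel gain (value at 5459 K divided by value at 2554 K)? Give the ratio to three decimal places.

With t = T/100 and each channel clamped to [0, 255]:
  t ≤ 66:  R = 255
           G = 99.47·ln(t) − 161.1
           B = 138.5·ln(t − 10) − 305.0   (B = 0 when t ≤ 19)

At 2554 K (t = 25.54):
  G = 99.47·ln 25.54 − 161.1 = 99.47·3.2402 − 161.1 = 161.207.
At 5459 K (t = 54.59):
  G = 99.47·ln 54.59 − 161.1 = 99.47·3.9999 − 161.1 = 236.765.
Gain = 236.765 / 161.207 = 1.4687 → 1.469.

1.469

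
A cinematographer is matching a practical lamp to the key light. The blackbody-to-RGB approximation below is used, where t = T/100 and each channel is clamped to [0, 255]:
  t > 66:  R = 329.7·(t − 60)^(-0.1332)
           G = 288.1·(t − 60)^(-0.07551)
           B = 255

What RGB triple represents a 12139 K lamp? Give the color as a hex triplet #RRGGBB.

t = 12139/100 = 121.39; the t > 66 branch applies.
R = 329.7·(121.39 − 60)^(-0.1332) = 329.7·61.39^(-0.1332) = 329.7·0.57786 = 190.522.
G = 288.1·(121.39 − 60)^(-0.07551) = 288.1·61.39^(-0.07551) = 288.1·0.73279 = 211.117.
B = 255 by definition for t > 66.
Rounded: (191, 211, 255).
In hex: #BFD3FF.

#BFD3FF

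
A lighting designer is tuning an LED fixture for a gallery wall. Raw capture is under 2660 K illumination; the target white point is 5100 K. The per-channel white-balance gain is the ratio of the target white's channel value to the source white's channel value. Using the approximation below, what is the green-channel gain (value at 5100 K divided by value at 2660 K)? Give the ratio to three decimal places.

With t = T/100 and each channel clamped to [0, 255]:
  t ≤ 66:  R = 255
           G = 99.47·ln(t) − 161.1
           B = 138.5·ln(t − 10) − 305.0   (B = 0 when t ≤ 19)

1.392

At 2660 K (t = 26.6):
  G = 99.47·ln 26.6 − 161.1 = 99.47·3.2809 − 161.1 = 165.252.
At 5100 K (t = 51):
  G = 99.47·ln 51 − 161.1 = 99.47·3.9318 − 161.1 = 229.999.
Gain = 229.999 / 165.252 = 1.3918 → 1.392.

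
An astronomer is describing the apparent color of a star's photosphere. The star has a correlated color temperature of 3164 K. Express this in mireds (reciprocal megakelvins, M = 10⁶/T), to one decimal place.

M = 10⁶ / 3164 = 316.056 → 316.1 mireds.

316.1 mireds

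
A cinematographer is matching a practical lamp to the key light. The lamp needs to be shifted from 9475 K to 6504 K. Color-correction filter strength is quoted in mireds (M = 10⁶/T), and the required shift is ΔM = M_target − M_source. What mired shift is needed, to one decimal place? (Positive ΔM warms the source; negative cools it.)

+48.2 mireds

M_source = 10⁶/9475 = 105.541; M_target = 10⁶/6504 = 153.752.
ΔM = 153.752 − 105.541 = 48.211 → +48.2 mireds, a warming shift.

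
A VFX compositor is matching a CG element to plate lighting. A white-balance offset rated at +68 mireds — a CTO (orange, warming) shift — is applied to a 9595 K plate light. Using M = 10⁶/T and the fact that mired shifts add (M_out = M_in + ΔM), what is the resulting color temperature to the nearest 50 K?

5800 K

M_in = 10⁶/9595 = 104.22 mireds.
M_out = 104.22 + (+68) = 172.22 mireds.
T_out = 10⁶/172.22 = 5806.5 K → 5800 K.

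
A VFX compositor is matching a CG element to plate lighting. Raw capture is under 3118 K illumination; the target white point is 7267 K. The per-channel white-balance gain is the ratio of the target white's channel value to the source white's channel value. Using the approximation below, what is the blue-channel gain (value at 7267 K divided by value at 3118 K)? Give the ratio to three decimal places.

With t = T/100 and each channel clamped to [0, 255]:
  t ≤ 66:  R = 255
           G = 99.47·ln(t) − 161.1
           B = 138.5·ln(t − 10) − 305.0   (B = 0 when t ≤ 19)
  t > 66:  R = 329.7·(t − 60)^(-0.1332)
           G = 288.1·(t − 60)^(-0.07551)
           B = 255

2.164

At 3118 K (t = 31.18):
  B = 138.5·ln(31.18 − 10) − 305.0 = 138.5·ln 21.18 − 305.0 = 138.5·3.0531 − 305.0 = 117.848.
At 7267 K (t = 72.67):
  B = 255 by definition for t > 66.
Gain = 255.000 / 117.848 = 2.1638 → 2.164.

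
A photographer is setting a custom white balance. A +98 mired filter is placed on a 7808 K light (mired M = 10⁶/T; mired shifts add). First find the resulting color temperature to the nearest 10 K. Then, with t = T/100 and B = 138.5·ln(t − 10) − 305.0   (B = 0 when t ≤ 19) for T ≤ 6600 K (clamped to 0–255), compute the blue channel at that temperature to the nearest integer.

M_in = 10⁶/7808 = 128.07; M_out = 128.07 + (+98) = 226.07.
T_out = 10⁶/226.07 = 4423.3 K → 4420 K; t = 44.2.
B = 138.5·ln(44.2 − 10) − 305.0 = 138.5·ln 34.2 − 305.0 = 138.5·3.5322 − 305.0 = 184.213.
Rounded: 184.

184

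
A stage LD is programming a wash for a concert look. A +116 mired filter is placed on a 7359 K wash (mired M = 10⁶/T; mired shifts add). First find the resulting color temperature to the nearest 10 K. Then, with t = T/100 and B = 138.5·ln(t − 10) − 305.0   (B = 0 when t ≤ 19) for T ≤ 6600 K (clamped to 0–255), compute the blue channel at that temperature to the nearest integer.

M_in = 10⁶/7359 = 135.89; M_out = 135.89 + (+116) = 251.89.
T_out = 10⁶/251.89 = 3970.0 K → 3970 K; t = 39.7.
B = 138.5·ln(39.7 − 10) − 305.0 = 138.5·ln 29.7 − 305.0 = 138.5·3.3911 − 305.0 = 164.674.
Rounded: 165.

165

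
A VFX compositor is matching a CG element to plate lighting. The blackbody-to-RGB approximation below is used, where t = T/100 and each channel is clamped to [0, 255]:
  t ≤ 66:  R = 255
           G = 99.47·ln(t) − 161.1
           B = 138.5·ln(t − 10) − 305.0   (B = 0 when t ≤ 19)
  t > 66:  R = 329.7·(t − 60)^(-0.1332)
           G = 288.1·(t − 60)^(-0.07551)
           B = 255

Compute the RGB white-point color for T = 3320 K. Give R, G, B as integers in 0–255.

R=255, G=187, B=130

t = 3320/100 = 33.2; the t ≤ 66 branch applies.
R = 255 by definition for t ≤ 66.
G = 99.47·ln 33.2 − 161.1 = 99.47·3.5025 − 161.1 = 187.299.
B = 138.5·ln(33.2 − 10) − 305.0 = 138.5·ln 23.2 − 305.0 = 138.5·3.1442 − 305.0 = 130.465.
Rounded: (255, 187, 130).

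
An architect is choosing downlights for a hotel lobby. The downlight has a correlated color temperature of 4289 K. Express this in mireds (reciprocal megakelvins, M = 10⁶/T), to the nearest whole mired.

233 mireds

M = 10⁶ / 4289 = 233.155 → 233 mireds.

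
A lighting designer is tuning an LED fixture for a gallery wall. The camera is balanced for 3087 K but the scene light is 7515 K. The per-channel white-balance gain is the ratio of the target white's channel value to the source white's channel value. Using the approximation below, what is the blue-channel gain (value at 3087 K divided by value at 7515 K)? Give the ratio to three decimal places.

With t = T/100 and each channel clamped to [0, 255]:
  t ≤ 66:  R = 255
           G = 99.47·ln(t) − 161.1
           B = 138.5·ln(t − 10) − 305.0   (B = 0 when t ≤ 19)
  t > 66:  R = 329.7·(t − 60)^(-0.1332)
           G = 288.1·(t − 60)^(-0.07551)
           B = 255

0.454

At 7515 K (t = 75.15):
  B = 255 by definition for t > 66.
At 3087 K (t = 30.87):
  B = 138.5·ln(30.87 − 10) − 305.0 = 138.5·ln 20.87 − 305.0 = 138.5·3.0383 − 305.0 = 115.806.
Gain = 115.806 / 255.000 = 0.4541 → 0.454.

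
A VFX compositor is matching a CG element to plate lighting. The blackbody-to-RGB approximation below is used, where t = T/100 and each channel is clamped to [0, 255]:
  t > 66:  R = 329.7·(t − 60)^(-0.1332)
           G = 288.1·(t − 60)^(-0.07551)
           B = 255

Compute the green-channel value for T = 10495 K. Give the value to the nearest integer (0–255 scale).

t = 10495/100 = 104.95; the t > 66 branch applies.
G = 288.1·(104.95 − 60)^(-0.07551) = 288.1·44.95^(-0.07551) = 288.1·0.75024 = 216.145.
Rounded: 216.

216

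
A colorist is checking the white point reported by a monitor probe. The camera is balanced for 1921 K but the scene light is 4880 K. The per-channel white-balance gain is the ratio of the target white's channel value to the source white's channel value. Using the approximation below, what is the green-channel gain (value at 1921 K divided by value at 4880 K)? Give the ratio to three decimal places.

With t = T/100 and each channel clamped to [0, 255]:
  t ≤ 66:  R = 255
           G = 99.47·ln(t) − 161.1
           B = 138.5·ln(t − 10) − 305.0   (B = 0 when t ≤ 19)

At 4880 K (t = 48.8):
  G = 99.47·ln 48.8 − 161.1 = 99.47·3.8877 − 161.1 = 225.613.
At 1921 K (t = 19.21):
  G = 99.47·ln 19.21 − 161.1 = 99.47·2.9554 − 161.1 = 132.877.
Gain = 132.877 / 225.613 = 0.5890 → 0.589.

0.589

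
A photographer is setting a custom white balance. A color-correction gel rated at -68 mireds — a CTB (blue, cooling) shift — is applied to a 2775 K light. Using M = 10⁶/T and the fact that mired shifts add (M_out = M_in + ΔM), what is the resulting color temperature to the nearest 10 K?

3420 K

M_in = 10⁶/2775 = 360.36 mireds.
M_out = 360.36 + (-68) = 292.36 mireds.
T_out = 10⁶/292.36 = 3420.4 K → 3420 K.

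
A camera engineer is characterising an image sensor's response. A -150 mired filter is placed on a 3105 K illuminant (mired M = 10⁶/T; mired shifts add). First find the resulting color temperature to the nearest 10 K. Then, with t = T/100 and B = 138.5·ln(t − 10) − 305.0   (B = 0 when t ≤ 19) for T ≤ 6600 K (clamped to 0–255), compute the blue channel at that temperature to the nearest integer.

231

M_in = 10⁶/3105 = 322.06; M_out = 322.06 + (-150) = 172.06.
T_out = 10⁶/172.06 = 5811.9 K → 5810 K; t = 58.1.
B = 138.5·ln(58.1 − 10) − 305.0 = 138.5·ln 48.1 − 305.0 = 138.5·3.8733 − 305.0 = 231.450.
Rounded: 231.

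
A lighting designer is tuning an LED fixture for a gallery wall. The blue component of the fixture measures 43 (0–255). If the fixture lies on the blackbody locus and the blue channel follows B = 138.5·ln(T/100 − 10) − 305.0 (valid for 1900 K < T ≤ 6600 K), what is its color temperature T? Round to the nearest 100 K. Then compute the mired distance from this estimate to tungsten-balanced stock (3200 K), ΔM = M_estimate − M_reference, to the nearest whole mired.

+142 mireds

ln(t − 10) = (43 + 305.0) / 138.5 = 2.5126.
t − 10 = e^2.5126 = 12.337, so t = 22.337.
T = 100·t = 2234 K → 2200 K to the nearest 100 K.
M_estimate = 10⁶/2200 = 454.55; M_reference = 10⁶/3200 = 312.50.
ΔM = 454.55 − 312.50 = 142.05 → +142 mireds.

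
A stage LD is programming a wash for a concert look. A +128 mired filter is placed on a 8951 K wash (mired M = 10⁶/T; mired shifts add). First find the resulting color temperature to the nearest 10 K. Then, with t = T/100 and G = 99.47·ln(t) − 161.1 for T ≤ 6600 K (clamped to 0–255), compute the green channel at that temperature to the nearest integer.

210

M_in = 10⁶/8951 = 111.72; M_out = 111.72 + (+128) = 239.72.
T_out = 10⁶/239.72 = 4171.5 K → 4170 K; t = 41.7.
G = 99.47·ln 41.7 − 161.1 = 99.47·3.7305 − 161.1 = 209.973.
Rounded: 210.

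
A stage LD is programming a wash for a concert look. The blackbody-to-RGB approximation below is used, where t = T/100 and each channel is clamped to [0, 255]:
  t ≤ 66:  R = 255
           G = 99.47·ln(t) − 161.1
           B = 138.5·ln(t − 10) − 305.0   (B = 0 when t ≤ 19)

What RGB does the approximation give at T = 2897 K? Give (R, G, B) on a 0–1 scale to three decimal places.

(1.000, 0.681, 0.402)

t = 2897/100 = 28.97; the t ≤ 66 branch applies.
R = 255 by definition for t ≤ 66.
G = 99.47·ln 28.97 − 161.1 = 99.47·3.3663 − 161.1 = 173.742.
B = 138.5·ln(28.97 − 10) − 305.0 = 138.5·ln 18.97 − 305.0 = 138.5·2.9429 − 305.0 = 102.586.
Dividing each by 255: (1.0000, 0.6813, 0.4023) → (1.000, 0.681, 0.402).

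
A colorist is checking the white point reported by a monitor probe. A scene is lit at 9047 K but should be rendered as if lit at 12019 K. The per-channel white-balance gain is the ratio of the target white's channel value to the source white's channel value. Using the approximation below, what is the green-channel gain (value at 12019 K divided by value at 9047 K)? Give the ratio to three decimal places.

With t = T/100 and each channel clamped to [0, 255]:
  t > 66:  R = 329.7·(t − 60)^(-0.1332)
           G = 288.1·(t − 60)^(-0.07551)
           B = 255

0.950

At 9047 K (t = 90.47):
  G = 288.1·(90.47 − 60)^(-0.07551) = 288.1·30.47^(-0.07551) = 288.1·0.77260 = 222.585.
At 12019 K (t = 120.19):
  G = 288.1·(120.19 − 60)^(-0.07551) = 288.1·60.19^(-0.07551) = 288.1·0.73389 = 211.432.
Gain = 211.432 / 222.585 = 0.9499 → 0.950.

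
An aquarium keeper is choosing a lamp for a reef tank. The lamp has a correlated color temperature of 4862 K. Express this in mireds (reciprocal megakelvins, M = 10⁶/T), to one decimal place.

205.7 mireds

M = 10⁶ / 4862 = 205.677 → 205.7 mireds.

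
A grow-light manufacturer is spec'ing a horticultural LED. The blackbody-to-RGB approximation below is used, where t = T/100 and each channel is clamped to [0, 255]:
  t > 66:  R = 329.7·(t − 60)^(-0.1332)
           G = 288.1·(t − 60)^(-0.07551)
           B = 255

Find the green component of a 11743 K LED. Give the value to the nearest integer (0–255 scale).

t = 11743/100 = 117.43; the t > 66 branch applies.
G = 288.1·(117.43 − 60)^(-0.07551) = 288.1·57.43^(-0.07551) = 288.1·0.73649 = 212.183.
Rounded: 212.

212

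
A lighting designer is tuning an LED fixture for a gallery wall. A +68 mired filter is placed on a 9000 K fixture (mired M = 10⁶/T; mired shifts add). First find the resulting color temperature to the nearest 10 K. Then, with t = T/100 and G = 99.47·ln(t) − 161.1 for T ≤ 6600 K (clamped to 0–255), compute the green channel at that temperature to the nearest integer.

M_in = 10⁶/9000 = 111.11; M_out = 111.11 + (+68) = 179.11.
T_out = 10⁶/179.11 = 5583.1 K → 5580 K; t = 55.8.
G = 99.47·ln 55.8 − 161.1 = 99.47·4.0218 − 161.1 = 238.946.
Rounded: 239.

239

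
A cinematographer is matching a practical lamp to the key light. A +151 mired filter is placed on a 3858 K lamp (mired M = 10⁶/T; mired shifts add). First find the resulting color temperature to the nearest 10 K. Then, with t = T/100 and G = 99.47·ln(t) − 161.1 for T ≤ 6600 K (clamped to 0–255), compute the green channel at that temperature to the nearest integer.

157

M_in = 10⁶/3858 = 259.20; M_out = 259.20 + (+151) = 410.20.
T_out = 10⁶/410.20 = 2437.8 K → 2440 K; t = 24.4.
G = 99.47·ln 24.4 − 161.1 = 99.47·3.1946 − 161.1 = 156.665.
Rounded: 157.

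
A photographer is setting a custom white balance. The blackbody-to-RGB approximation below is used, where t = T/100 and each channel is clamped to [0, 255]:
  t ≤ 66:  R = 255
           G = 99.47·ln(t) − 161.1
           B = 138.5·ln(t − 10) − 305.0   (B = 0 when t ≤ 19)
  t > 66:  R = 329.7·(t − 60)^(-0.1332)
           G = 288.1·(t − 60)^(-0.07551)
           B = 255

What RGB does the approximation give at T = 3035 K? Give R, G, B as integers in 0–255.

R=255, G=178, B=112

t = 3035/100 = 30.35; the t ≤ 66 branch applies.
R = 255 by definition for t ≤ 66.
G = 99.47·ln 30.35 − 161.1 = 99.47·3.4128 − 161.1 = 178.371.
B = 138.5·ln(30.35 − 10) − 305.0 = 138.5·ln 20.35 − 305.0 = 138.5·3.0131 − 305.0 = 112.312.
Rounded: (255, 178, 112).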